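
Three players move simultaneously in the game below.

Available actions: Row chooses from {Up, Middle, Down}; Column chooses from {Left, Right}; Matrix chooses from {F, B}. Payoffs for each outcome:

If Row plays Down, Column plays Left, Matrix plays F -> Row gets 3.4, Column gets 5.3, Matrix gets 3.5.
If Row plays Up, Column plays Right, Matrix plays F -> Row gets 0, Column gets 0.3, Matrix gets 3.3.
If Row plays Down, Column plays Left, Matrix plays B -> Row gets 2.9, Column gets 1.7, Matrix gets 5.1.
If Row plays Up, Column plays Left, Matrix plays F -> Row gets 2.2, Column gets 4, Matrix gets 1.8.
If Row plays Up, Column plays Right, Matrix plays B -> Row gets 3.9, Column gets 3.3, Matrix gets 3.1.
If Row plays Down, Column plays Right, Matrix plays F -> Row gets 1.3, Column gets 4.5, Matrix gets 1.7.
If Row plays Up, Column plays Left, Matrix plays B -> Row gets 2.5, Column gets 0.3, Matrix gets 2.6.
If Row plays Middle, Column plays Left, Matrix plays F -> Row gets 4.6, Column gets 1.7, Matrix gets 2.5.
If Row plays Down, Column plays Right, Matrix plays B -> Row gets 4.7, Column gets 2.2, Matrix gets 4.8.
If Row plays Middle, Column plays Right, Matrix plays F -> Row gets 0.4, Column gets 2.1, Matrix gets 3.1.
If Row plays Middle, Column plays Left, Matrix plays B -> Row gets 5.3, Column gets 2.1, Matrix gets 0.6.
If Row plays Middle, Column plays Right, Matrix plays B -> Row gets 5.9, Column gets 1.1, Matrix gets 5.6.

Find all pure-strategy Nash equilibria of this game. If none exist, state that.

(Up, Left, F): Row can switch to Middle (2.2 → 4.6). Not NE.
(Up, Left, B): Row can switch to Middle (2.5 → 5.3). Not NE.
(Up, Right, F): Row can switch to Middle (0 → 0.4). Not NE.
(Up, Right, B): Row can switch to Middle (3.9 → 5.9). Not NE.
(Middle, Left, F): Column can switch to Right (1.7 → 2.1). Not NE.
(Middle, Left, B): Matrix can switch to F (0.6 → 2.5). Not NE.
(Middle, Right, F): Row can switch to Down (0.4 → 1.3). Not NE.
(Middle, Right, B): Column can switch to Left (1.1 → 2.1). Not NE.
(Down, Left, F): Row can switch to Middle (3.4 → 4.6). Not NE.
(Down, Left, B): Row can switch to Middle (2.9 → 5.3). Not NE.
(The remaining 2 profiles each have a profitable deviation by the same check.)

There is no pure-strategy Nash equilibrium.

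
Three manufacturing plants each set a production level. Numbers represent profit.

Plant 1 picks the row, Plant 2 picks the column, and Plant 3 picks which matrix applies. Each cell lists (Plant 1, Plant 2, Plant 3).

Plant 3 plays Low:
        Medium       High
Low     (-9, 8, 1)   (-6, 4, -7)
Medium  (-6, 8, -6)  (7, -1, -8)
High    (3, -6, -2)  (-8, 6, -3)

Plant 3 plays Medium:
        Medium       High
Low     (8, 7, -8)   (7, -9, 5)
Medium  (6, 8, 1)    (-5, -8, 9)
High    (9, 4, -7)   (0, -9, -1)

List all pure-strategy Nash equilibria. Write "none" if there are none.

Plant 1 against (Medium, Low): payoffs -9, -6, 3 → best response High.
Plant 1 against (Medium, Medium): payoffs 8, 6, 9 → best response High.
Plant 1 against (High, Low): payoffs -6, 7, -8 → best response Medium.
Plant 1 against (High, Medium): payoffs 7, -5, 0 → best response Low.
Plant 2 against (Low, Low): payoffs 8, 4 → best response Medium.
Plant 2 against (Low, Medium): payoffs 7, -9 → best response Medium.
Plant 2 against (Medium, Low): payoffs 8, -1 → best response Medium.
Plant 2 against (Medium, Medium): payoffs 8, -8 → best response Medium.
Plant 2 against (High, Low): payoffs -6, 6 → best response High.
Plant 2 against (High, Medium): payoffs 4, -9 → best response Medium.
Plant 3 against (Low, Medium): payoffs 1, -8 → best response Low.
Plant 3 against (Low, High): payoffs -7, 5 → best response Medium.
Plant 3 against (Medium, Medium): payoffs -6, 1 → best response Medium.
Plant 3 against (Medium, High): payoffs -8, 9 → best response Medium.
Plant 3 against (High, Medium): payoffs -2, -7 → best response Low.
Plant 3 against (High, High): payoffs -3, -1 → best response Medium.
No profile is a mutual best response for all players.

There is no pure-strategy Nash equilibrium.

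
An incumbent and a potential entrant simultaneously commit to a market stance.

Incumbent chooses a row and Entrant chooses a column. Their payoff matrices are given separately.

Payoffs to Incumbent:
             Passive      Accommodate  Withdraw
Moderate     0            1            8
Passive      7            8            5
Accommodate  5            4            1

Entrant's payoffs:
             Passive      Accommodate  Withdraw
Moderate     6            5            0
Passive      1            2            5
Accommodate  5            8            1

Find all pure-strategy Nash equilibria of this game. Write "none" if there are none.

(Moderate, Passive): Incumbent can switch to Passive (0 → 7). Not NE.
(Moderate, Accommodate): Incumbent can switch to Passive (1 → 8). Not NE.
(Moderate, Withdraw): Entrant can switch to Passive (0 → 6). Not NE.
(Passive, Passive): Entrant can switch to Accommodate (1 → 2). Not NE.
(Passive, Accommodate): Entrant can switch to Withdraw (2 → 5). Not NE.
(Passive, Withdraw): Incumbent can switch to Moderate (5 → 8). Not NE.
(The remaining 3 profiles each have a profitable deviation by the same check.)

No pure-strategy Nash equilibrium.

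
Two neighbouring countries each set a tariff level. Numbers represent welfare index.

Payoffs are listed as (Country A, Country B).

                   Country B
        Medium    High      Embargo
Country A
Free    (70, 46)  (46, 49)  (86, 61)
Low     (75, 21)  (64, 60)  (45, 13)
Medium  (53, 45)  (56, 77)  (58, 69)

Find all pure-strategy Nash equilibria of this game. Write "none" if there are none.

(Free, Embargo) and (Low, High)

Mark each player's best response to every combination of opponents' strategies; a profile where every player is best-responding is a pure Nash equilibrium.
Country A against Medium: payoffs 70, 75, 53 → best response Low.
Country A against High: payoffs 46, 64, 56 → best response Low.
Country A against Embargo: payoffs 86, 45, 58 → best response Free.
Country B against Free: payoffs 46, 49, 61 → best response Embargo.
Country B against Low: payoffs 21, 60, 13 → best response High.
Country B against Medium: payoffs 45, 77, 69 → best response High.
Mutual best responses: (Free, Embargo); (Low, High).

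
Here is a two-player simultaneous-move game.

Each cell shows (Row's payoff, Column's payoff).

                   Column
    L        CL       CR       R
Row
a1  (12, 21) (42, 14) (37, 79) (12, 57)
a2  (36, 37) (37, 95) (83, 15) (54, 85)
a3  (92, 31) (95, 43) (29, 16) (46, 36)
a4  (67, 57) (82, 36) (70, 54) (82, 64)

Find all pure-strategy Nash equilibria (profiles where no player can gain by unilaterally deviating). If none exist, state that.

Row against L: payoffs 12, 36, 92, 67 → best response a3.
Row against CL: payoffs 42, 37, 95, 82 → best response a3.
Row against CR: payoffs 37, 83, 29, 70 → best response a2.
Row against R: payoffs 12, 54, 46, 82 → best response a4.
Column against a1: payoffs 21, 14, 79, 57 → best response CR.
Column against a2: payoffs 37, 95, 15, 85 → best response CL.
Column against a3: payoffs 31, 43, 16, 36 → best response CL.
Column against a4: payoffs 57, 36, 54, 64 → best response R.
Mutual best responses: (a3, CL); (a4, R).

The pure Nash equilibria are (a3, CL), (a4, R).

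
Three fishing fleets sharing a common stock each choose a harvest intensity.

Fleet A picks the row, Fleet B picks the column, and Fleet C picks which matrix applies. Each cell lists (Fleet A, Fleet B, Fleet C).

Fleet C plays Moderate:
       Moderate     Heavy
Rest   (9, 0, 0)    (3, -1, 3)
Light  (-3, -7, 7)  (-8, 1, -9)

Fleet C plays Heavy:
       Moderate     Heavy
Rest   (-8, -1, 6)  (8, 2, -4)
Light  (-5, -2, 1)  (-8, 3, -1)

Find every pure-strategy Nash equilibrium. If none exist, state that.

This game has no pure Nash equilibrium.

For each player, find the best response to each opponent profile; mutual best responses are the pure NE.
Fleet A against (Moderate, Moderate): payoffs 9, -3 → best response Rest.
Fleet A against (Moderate, Heavy): payoffs -8, -5 → best response Light.
Fleet A against (Heavy, Moderate): payoffs 3, -8 → best response Rest.
Fleet A against (Heavy, Heavy): payoffs 8, -8 → best response Rest.
Fleet B against (Rest, Moderate): payoffs 0, -1 → best response Moderate.
Fleet B against (Rest, Heavy): payoffs -1, 2 → best response Heavy.
Fleet B against (Light, Moderate): payoffs -7, 1 → best response Heavy.
Fleet B against (Light, Heavy): payoffs -2, 3 → best response Heavy.
Fleet C against (Rest, Moderate): payoffs 0, 6 → best response Heavy.
Fleet C against (Rest, Heavy): payoffs 3, -4 → best response Moderate.
Fleet C against (Light, Moderate): payoffs 7, 1 → best response Moderate.
Fleet C against (Light, Heavy): payoffs -9, -1 → best response Heavy.
No profile is a mutual best response for all players.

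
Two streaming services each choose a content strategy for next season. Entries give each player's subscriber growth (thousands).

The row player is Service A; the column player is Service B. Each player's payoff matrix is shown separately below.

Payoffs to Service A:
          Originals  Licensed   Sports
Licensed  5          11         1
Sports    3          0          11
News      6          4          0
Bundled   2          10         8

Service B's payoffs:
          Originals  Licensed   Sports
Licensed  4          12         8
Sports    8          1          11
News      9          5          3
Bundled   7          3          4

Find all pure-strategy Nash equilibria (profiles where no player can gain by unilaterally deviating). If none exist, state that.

The pure Nash equilibria are (Licensed, Licensed) and (Sports, Sports) and (News, Originals).

For each player, find the best response to each opponent profile; mutual best responses are the pure NE.
Service A against Originals: payoffs 5, 3, 6, 2 → best response News.
Service A against Licensed: payoffs 11, 0, 4, 10 → best response Licensed.
Service A against Sports: payoffs 1, 11, 0, 8 → best response Sports.
Service B against Licensed: payoffs 4, 12, 8 → best response Licensed.
Service B against Sports: payoffs 8, 1, 11 → best response Sports.
Service B against News: payoffs 9, 5, 3 → best response Originals.
Service B against Bundled: payoffs 7, 3, 4 → best response Originals.
Mutual best responses: (Licensed, Licensed); (Sports, Sports); (News, Originals).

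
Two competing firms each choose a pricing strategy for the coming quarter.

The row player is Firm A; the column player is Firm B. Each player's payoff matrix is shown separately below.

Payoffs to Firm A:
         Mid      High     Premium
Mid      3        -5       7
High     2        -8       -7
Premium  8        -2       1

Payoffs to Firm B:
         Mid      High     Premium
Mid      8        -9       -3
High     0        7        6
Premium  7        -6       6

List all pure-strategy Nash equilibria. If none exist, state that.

(Premium, Mid)

Mark each player's best response to every combination of opponents' strategies; a profile where every player is best-responding is a pure Nash equilibrium.
Firm A against Mid: payoffs 3, 2, 8 → best response Premium.
Firm A against High: payoffs -5, -8, -2 → best response Premium.
Firm A against Premium: payoffs 7, -7, 1 → best response Mid.
Firm B against Mid: payoffs 8, -9, -3 → best response Mid.
Firm B against High: payoffs 0, 7, 6 → best response High.
Firm B against Premium: payoffs 7, -6, 6 → best response Mid.
Mutual best responses: (Premium, Mid).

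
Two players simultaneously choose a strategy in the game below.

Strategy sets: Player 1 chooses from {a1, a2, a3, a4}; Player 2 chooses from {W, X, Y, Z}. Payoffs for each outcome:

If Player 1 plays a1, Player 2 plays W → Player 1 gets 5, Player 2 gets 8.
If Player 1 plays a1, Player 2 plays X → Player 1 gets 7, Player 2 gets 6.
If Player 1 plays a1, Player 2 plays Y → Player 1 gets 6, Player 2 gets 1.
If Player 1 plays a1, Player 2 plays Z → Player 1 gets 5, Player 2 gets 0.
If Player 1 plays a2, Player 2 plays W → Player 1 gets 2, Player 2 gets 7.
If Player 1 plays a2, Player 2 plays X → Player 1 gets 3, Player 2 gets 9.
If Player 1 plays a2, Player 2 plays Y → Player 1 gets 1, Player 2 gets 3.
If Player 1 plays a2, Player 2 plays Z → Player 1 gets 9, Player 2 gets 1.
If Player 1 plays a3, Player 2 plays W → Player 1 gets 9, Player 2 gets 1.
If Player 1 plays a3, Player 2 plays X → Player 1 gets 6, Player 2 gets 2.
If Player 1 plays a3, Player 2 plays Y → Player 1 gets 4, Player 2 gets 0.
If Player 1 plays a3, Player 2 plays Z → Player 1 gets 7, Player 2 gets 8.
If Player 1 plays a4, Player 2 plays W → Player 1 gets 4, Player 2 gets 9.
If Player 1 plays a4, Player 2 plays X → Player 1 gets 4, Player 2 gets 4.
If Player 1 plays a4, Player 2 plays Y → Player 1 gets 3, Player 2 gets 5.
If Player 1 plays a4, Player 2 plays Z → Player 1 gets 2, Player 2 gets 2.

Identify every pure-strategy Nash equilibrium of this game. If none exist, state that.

There is no pure-strategy Nash equilibrium.

(a1, W): Player 1 can switch to a3 (5 → 9). Not NE.
(a1, X): Player 2 can switch to W (6 → 8). Not NE.
(a1, Y): Player 2 can switch to W (1 → 8). Not NE.
(a1, Z): Player 1 can switch to a2 (5 → 9). Not NE.
(a2, W): Player 1 can switch to a1 (2 → 5). Not NE.
(a2, X): Player 1 can switch to a1 (3 → 7). Not NE.
(a2, Y): Player 1 can switch to a1 (1 → 6). Not NE.
(a2, Z): Player 2 can switch to W (1 → 7). Not NE.
(a3, W): Player 2 can switch to X (1 → 2). Not NE.
(a3, X): Player 1 can switch to a1 (6 → 7). Not NE.
(The remaining 6 profiles each have a profitable deviation by the same check.)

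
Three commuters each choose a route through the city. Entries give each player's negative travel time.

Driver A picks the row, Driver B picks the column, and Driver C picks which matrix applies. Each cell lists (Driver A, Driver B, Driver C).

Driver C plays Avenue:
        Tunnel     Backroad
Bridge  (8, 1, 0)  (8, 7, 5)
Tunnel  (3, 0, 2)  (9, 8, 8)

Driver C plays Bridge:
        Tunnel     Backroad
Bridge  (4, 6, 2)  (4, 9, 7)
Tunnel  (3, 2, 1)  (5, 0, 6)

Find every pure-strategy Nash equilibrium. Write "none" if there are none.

For each player, find the best response to each opponent profile; mutual best responses are the pure NE.
Driver A against (Tunnel, Avenue): payoffs 8, 3 → best response Bridge.
Driver A against (Tunnel, Bridge): payoffs 4, 3 → best response Bridge.
Driver A against (Backroad, Avenue): payoffs 8, 9 → best response Tunnel.
Driver A against (Backroad, Bridge): payoffs 4, 5 → best response Tunnel.
Driver B against (Bridge, Avenue): payoffs 1, 7 → best response Backroad.
Driver B against (Bridge, Bridge): payoffs 6, 9 → best response Backroad.
Driver B against (Tunnel, Avenue): payoffs 0, 8 → best response Backroad.
Driver B against (Tunnel, Bridge): payoffs 2, 0 → best response Tunnel.
Driver C against (Bridge, Tunnel): payoffs 0, 2 → best response Bridge.
Driver C against (Bridge, Backroad): payoffs 5, 7 → best response Bridge.
Driver C against (Tunnel, Tunnel): payoffs 2, 1 → best response Avenue.
Driver C against (Tunnel, Backroad): payoffs 8, 6 → best response Avenue.
Mutual best responses: (Tunnel, Backroad, Avenue).

(Tunnel, Backroad, Avenue)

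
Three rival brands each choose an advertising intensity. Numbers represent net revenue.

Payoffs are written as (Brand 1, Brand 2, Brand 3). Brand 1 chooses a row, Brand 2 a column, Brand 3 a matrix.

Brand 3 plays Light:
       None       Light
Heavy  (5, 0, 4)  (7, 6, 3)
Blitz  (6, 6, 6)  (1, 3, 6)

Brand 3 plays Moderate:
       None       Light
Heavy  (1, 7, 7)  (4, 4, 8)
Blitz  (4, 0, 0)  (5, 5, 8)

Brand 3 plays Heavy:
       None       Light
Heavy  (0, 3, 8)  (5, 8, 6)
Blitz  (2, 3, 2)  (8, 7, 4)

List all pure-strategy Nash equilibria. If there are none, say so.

(Heavy, None, Light): Brand 1 can switch to Blitz (5 → 6). Not NE.
(Heavy, None, Moderate): Brand 1 can switch to Blitz (1 → 4). Not NE.
(Heavy, None, Heavy): Brand 1 can switch to Blitz (0 → 2). Not NE.
(Heavy, Light, Light): Brand 3 can switch to Moderate (3 → 8). Not NE.
(Heavy, Light, Moderate): Brand 1 can switch to Blitz (4 → 5). Not NE.
(Heavy, Light, Heavy): Brand 1 can switch to Blitz (5 → 8). Not NE.
(Blitz, None, Light): Brand 1 gets 6, best alternative 5; Brand 2 gets 6, best alternative 3; Brand 3 gets 6, best alternative 2. No profitable deviation — NE.
(Blitz, Light, Moderate): Brand 1 gets 5, best alternative 4; Brand 2 gets 5, best alternative 0; Brand 3 gets 8, best alternative 6. No profitable deviation — NE.
(The remaining 4 profiles each have a profitable deviation by the same check.)

(Blitz, None, Light), (Blitz, Light, Moderate)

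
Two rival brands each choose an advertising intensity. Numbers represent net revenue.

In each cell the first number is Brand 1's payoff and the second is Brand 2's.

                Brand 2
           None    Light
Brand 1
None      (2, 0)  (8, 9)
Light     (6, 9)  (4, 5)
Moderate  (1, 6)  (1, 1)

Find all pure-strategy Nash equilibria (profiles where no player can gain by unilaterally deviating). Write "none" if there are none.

For each strategy profile, look for a profitable unilateral deviation.
(None, None): Brand 1 can switch to Light (2 → 6). Not NE.
(None, Light): Brand 1 gets 8, best alternative 4; Brand 2 gets 9, best alternative 0. No profitable deviation — NE.
(Light, None): Brand 1 gets 6, best alternative 2; Brand 2 gets 9, best alternative 5. No profitable deviation — NE.
(Light, Light): Brand 1 can switch to None (4 → 8). Not NE.
(Moderate, None): Brand 1 can switch to None (1 → 2). Not NE.
(Moderate, Light): Brand 1 can switch to None (1 → 8). Not NE.

(None, Light), (Light, None)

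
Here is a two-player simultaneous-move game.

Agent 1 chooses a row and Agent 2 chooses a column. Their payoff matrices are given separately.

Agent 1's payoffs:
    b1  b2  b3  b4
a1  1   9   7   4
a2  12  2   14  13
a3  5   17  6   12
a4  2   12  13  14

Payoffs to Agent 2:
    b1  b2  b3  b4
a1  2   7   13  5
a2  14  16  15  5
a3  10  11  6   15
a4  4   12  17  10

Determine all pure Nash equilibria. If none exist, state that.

Agent 1 against b1: payoffs 1, 12, 5, 2 → best response a2.
Agent 1 against b2: payoffs 9, 2, 17, 12 → best response a3.
Agent 1 against b3: payoffs 7, 14, 6, 13 → best response a2.
Agent 1 against b4: payoffs 4, 13, 12, 14 → best response a4.
Agent 2 against a1: payoffs 2, 7, 13, 5 → best response b3.
Agent 2 against a2: payoffs 14, 16, 15, 5 → best response b2.
Agent 2 against a3: payoffs 10, 11, 6, 15 → best response b4.
Agent 2 against a4: payoffs 4, 12, 17, 10 → best response b3.
No profile is a mutual best response for all players.

No pure-strategy Nash equilibrium.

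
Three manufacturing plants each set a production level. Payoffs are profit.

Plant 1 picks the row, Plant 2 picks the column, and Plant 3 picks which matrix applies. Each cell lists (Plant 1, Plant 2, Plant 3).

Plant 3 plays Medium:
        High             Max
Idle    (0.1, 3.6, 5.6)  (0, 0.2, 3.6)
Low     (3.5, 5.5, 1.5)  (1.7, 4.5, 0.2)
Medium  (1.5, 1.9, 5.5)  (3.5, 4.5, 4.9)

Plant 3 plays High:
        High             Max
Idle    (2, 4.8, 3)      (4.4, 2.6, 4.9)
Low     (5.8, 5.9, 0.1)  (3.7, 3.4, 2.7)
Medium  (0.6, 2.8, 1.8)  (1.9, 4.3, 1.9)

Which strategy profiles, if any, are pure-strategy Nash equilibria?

Plant 1 against (High, Medium): payoffs 0.1, 3.5, 1.5 → best response Low.
Plant 1 against (High, High): payoffs 2, 5.8, 0.6 → best response Low.
Plant 1 against (Max, Medium): payoffs 0, 1.7, 3.5 → best response Medium.
Plant 1 against (Max, High): payoffs 4.4, 3.7, 1.9 → best response Idle.
Plant 2 against (Idle, Medium): payoffs 3.6, 0.2 → best response High.
Plant 2 against (Idle, High): payoffs 4.8, 2.6 → best response High.
Plant 2 against (Low, Medium): payoffs 5.5, 4.5 → best response High.
Plant 2 against (Low, High): payoffs 5.9, 3.4 → best response High.
Plant 2 against (Medium, Medium): payoffs 1.9, 4.5 → best response Max.
Plant 2 against (Medium, High): payoffs 2.8, 4.3 → best response Max.
Plant 3 against (Idle, High): payoffs 5.6, 3 → best response Medium.
Plant 3 against (Idle, Max): payoffs 3.6, 4.9 → best response High.
Plant 3 against (Low, High): payoffs 1.5, 0.1 → best response Medium.
Plant 3 against (Low, Max): payoffs 0.2, 2.7 → best response High.
Plant 3 against (Medium, High): payoffs 5.5, 1.8 → best response Medium.
Plant 3 against (Medium, Max): payoffs 4.9, 1.9 → best response Medium.
Mutual best responses: (Low, High, Medium); (Medium, Max, Medium).

The pure Nash equilibria are (Low, High, Medium) and (Medium, Max, Medium).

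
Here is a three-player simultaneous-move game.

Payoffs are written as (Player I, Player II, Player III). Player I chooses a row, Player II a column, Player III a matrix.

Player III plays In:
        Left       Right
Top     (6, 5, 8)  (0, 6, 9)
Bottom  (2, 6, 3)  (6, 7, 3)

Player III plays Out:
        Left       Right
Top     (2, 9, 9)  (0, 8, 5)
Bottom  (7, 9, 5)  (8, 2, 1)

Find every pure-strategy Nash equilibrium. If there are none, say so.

Mark each player's best response to every combination of opponents' strategies; a profile where every player is best-responding is a pure Nash equilibrium.
Player I against (Left, In): payoffs 6, 2 → best response Top.
Player I against (Left, Out): payoffs 2, 7 → best response Bottom.
Player I against (Right, In): payoffs 0, 6 → best response Bottom.
Player I against (Right, Out): payoffs 0, 8 → best response Bottom.
Player II against (Top, In): payoffs 5, 6 → best response Right.
Player II against (Top, Out): payoffs 9, 8 → best response Left.
Player II against (Bottom, In): payoffs 6, 7 → best response Right.
Player II against (Bottom, Out): payoffs 9, 2 → best response Left.
Player III against (Top, Left): payoffs 8, 9 → best response Out.
Player III against (Top, Right): payoffs 9, 5 → best response In.
Player III against (Bottom, Left): payoffs 3, 5 → best response Out.
Player III against (Bottom, Right): payoffs 3, 1 → best response In.
Mutual best responses: (Bottom, Left, Out); (Bottom, Right, In).

Pure-strategy Nash equilibria: (Bottom, Left, Out); (Bottom, Right, In)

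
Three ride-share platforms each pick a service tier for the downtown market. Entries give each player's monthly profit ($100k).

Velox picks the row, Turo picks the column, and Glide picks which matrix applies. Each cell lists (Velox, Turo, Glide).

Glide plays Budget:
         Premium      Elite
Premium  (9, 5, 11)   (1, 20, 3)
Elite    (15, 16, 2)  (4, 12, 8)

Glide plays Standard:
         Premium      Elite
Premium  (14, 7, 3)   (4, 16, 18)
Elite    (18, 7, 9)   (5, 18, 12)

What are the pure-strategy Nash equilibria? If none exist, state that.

Pure NE: (Elite, Elite, Standard)

For each player, find the best response to each opponent profile; mutual best responses are the pure NE.
Velox against (Premium, Budget): payoffs 9, 15 → best response Elite.
Velox against (Premium, Standard): payoffs 14, 18 → best response Elite.
Velox against (Elite, Budget): payoffs 1, 4 → best response Elite.
Velox against (Elite, Standard): payoffs 4, 5 → best response Elite.
Turo against (Premium, Budget): payoffs 5, 20 → best response Elite.
Turo against (Premium, Standard): payoffs 7, 16 → best response Elite.
Turo against (Elite, Budget): payoffs 16, 12 → best response Premium.
Turo against (Elite, Standard): payoffs 7, 18 → best response Elite.
Glide against (Premium, Premium): payoffs 11, 3 → best response Budget.
Glide against (Premium, Elite): payoffs 3, 18 → best response Standard.
Glide against (Elite, Premium): payoffs 2, 9 → best response Standard.
Glide against (Elite, Elite): payoffs 8, 12 → best response Standard.
Mutual best responses: (Elite, Elite, Standard).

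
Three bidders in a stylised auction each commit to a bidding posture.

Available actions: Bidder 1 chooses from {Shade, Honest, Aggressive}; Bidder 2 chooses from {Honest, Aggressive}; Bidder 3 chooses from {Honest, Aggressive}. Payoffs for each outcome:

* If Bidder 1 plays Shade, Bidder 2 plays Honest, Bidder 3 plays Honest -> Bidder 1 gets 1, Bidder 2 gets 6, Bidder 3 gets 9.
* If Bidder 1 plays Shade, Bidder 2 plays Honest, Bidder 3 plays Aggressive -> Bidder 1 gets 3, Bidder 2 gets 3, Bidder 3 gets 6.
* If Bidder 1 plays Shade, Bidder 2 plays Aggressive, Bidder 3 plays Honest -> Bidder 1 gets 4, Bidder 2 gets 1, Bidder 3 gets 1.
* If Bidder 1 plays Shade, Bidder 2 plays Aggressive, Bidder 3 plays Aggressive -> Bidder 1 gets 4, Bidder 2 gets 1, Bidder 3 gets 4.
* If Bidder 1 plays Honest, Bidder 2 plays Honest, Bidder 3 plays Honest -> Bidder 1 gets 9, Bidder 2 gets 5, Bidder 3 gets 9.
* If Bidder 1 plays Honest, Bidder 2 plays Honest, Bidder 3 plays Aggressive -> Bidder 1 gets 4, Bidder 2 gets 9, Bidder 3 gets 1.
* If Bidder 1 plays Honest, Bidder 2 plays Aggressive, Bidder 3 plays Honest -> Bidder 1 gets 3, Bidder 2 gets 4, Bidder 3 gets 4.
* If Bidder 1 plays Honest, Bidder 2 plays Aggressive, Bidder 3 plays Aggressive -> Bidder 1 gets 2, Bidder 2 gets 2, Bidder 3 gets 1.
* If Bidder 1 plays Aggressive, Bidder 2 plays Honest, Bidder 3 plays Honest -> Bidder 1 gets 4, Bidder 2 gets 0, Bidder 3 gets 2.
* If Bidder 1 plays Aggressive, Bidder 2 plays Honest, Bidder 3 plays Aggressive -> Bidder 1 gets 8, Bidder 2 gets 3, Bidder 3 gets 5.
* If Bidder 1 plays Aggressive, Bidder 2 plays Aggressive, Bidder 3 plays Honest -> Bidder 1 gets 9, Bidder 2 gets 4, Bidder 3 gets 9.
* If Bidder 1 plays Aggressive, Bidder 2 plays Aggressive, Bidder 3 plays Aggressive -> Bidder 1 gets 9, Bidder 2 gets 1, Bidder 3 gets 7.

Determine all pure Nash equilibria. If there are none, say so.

(Shade, Honest, Honest): Bidder 1 can switch to Honest (1 → 9). Not NE.
(Shade, Honest, Aggressive): Bidder 1 can switch to Honest (3 → 4). Not NE.
(Shade, Aggressive, Honest): Bidder 1 can switch to Aggressive (4 → 9). Not NE.
(Shade, Aggressive, Aggressive): Bidder 1 can switch to Aggressive (4 → 9). Not NE.
(Honest, Honest, Honest): Bidder 1 gets 9, best alternative 4; Bidder 2 gets 5, best alternative 4; Bidder 3 gets 9, best alternative 1. No profitable deviation — NE.
(Honest, Honest, Aggressive): Bidder 1 can switch to Aggressive (4 → 8). Not NE.
(Honest, Aggressive, Honest): Bidder 1 can switch to Shade (3 → 4). Not NE.
(Honest, Aggressive, Aggressive): Bidder 1 can switch to Shade (2 → 4). Not NE.
(Aggressive, Honest, Honest): Bidder 1 can switch to Honest (4 → 9). Not NE.
(Aggressive, Honest, Aggressive): Bidder 1 gets 8, best alternative 4; Bidder 2 gets 3, best alternative 1; Bidder 3 gets 5, best alternative 2. No profitable deviation — NE.
(Aggressive, Aggressive, Honest): Bidder 1 gets 9, best alternative 4; Bidder 2 gets 4, best alternative 0; Bidder 3 gets 9, best alternative 7. No profitable deviation — NE.
(Aggressive, Aggressive, Aggressive): Bidder 2 can switch to Honest (1 → 3). Not NE.

(Honest, Honest, Honest); (Aggressive, Honest, Aggressive); (Aggressive, Aggressive, Honest)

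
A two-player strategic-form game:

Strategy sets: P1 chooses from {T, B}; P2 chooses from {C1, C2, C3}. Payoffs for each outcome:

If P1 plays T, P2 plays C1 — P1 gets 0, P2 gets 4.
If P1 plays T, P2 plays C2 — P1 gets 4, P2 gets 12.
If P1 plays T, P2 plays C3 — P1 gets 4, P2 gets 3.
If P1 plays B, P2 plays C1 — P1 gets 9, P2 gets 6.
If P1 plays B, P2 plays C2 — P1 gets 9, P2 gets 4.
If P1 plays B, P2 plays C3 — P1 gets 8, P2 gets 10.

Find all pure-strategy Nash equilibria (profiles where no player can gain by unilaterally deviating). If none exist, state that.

For each strategy profile, look for a profitable unilateral deviation.
(T, C1): P1 can switch to B (0 → 9). Not NE.
(T, C2): P1 can switch to B (4 → 9). Not NE.
(T, C3): P1 can switch to B (4 → 8). Not NE.
(B, C1): P2 can switch to C3 (6 → 10). Not NE.
(B, C2): P2 can switch to C1 (4 → 6). Not NE.
(B, C3): P1 gets 8, best alternative 4; P2 gets 10, best alternative 6. No profitable deviation — NE.

Pure NE: (B, C3)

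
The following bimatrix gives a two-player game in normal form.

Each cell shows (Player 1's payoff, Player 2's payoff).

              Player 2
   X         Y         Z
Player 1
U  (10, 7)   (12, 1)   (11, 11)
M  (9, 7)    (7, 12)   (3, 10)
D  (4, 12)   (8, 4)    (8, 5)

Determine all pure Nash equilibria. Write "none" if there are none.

(U, Z)

Mark each player's best response to every combination of opponents' strategies; a profile where every player is best-responding is a pure Nash equilibrium.
Player 1 against X: payoffs 10, 9, 4 → best response U.
Player 1 against Y: payoffs 12, 7, 8 → best response U.
Player 1 against Z: payoffs 11, 3, 8 → best response U.
Player 2 against U: payoffs 7, 1, 11 → best response Z.
Player 2 against M: payoffs 7, 12, 10 → best response Y.
Player 2 against D: payoffs 12, 4, 5 → best response X.
Mutual best responses: (U, Z).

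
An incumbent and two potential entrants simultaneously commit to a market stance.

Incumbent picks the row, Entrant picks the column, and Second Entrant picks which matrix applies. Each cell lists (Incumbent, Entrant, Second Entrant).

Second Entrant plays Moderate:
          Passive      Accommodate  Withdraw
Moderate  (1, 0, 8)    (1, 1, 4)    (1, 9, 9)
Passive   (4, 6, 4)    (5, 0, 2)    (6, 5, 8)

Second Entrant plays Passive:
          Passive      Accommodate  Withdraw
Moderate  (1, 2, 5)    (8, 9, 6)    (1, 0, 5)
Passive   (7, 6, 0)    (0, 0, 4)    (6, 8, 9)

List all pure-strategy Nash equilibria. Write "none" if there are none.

(Moderate, Accommodate, Passive) and (Passive, Passive, Moderate) and (Passive, Withdraw, Passive)

Incumbent against (Passive, Moderate): payoffs 1, 4 → best response Passive.
Incumbent against (Passive, Passive): payoffs 1, 7 → best response Passive.
Incumbent against (Accommodate, Moderate): payoffs 1, 5 → best response Passive.
Incumbent against (Accommodate, Passive): payoffs 8, 0 → best response Moderate.
Incumbent against (Withdraw, Moderate): payoffs 1, 6 → best response Passive.
Incumbent against (Withdraw, Passive): payoffs 1, 6 → best response Passive.
Entrant against (Moderate, Moderate): payoffs 0, 1, 9 → best response Withdraw.
Entrant against (Moderate, Passive): payoffs 2, 9, 0 → best response Accommodate.
Entrant against (Passive, Moderate): payoffs 6, 0, 5 → best response Passive.
Entrant against (Passive, Passive): payoffs 6, 0, 8 → best response Withdraw.
Second Entrant against (Moderate, Passive): payoffs 8, 5 → best response Moderate.
Second Entrant against (Moderate, Accommodate): payoffs 4, 6 → best response Passive.
Second Entrant against (Moderate, Withdraw): payoffs 9, 5 → best response Moderate.
Second Entrant against (Passive, Passive): payoffs 4, 0 → best response Moderate.
Second Entrant against (Passive, Accommodate): payoffs 2, 4 → best response Passive.
Second Entrant against (Passive, Withdraw): payoffs 8, 9 → best response Passive.
Mutual best responses: (Moderate, Accommodate, Passive); (Passive, Passive, Moderate); (Passive, Withdraw, Passive).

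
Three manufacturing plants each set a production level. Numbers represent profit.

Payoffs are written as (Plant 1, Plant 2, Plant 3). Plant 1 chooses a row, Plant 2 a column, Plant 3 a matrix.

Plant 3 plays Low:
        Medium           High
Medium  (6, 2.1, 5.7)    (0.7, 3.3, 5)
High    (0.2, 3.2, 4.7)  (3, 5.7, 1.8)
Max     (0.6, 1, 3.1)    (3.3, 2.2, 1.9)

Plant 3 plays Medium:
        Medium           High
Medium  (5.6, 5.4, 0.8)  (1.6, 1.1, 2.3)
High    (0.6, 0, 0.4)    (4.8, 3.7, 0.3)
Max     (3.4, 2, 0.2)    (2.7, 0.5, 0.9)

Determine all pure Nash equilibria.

(Max, High, Low)

Plant 1 against (Medium, Low): payoffs 6, 0.2, 0.6 → best response Medium.
Plant 1 against (Medium, Medium): payoffs 5.6, 0.6, 3.4 → best response Medium.
Plant 1 against (High, Low): payoffs 0.7, 3, 3.3 → best response Max.
Plant 1 against (High, Medium): payoffs 1.6, 4.8, 2.7 → best response High.
Plant 2 against (Medium, Low): payoffs 2.1, 3.3 → best response High.
Plant 2 against (Medium, Medium): payoffs 5.4, 1.1 → best response Medium.
Plant 2 against (High, Low): payoffs 3.2, 5.7 → best response High.
Plant 2 against (High, Medium): payoffs 0, 3.7 → best response High.
Plant 2 against (Max, Low): payoffs 1, 2.2 → best response High.
Plant 2 against (Max, Medium): payoffs 2, 0.5 → best response Medium.
Plant 3 against (Medium, Medium): payoffs 5.7, 0.8 → best response Low.
Plant 3 against (Medium, High): payoffs 5, 2.3 → best response Low.
Plant 3 against (High, Medium): payoffs 4.7, 0.4 → best response Low.
Plant 3 against (High, High): payoffs 1.8, 0.3 → best response Low.
Plant 3 against (Max, Medium): payoffs 3.1, 0.2 → best response Low.
Plant 3 against (Max, High): payoffs 1.9, 0.9 → best response Low.
Mutual best responses: (Max, High, Low).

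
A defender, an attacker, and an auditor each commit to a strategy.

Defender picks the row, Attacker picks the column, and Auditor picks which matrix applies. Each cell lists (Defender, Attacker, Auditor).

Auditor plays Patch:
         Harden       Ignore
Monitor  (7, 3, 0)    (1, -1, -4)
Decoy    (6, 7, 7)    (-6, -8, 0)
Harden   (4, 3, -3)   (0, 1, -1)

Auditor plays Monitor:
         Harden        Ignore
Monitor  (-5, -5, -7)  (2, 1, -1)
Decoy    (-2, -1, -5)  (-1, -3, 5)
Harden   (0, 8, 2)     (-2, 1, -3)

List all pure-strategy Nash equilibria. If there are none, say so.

The pure Nash equilibria are (Monitor, Harden, Patch), (Monitor, Ignore, Monitor), (Harden, Harden, Monitor).

Check each profile: it is a Nash equilibrium iff no player can strictly gain by switching unilaterally.
(Monitor, Harden, Patch): Defender gets 7, best alternative 6; Attacker gets 3, best alternative -1; Auditor gets 0, best alternative -7. No profitable deviation — NE.
(Monitor, Harden, Monitor): Defender can switch to Decoy (-5 → -2). Not NE.
(Monitor, Ignore, Patch): Attacker can switch to Harden (-1 → 3). Not NE.
(Monitor, Ignore, Monitor): Defender gets 2, best alternative -1; Attacker gets 1, best alternative -5; Auditor gets -1, best alternative -4. No profitable deviation — NE.
(Decoy, Harden, Patch): Defender can switch to Monitor (6 → 7). Not NE.
(Decoy, Harden, Monitor): Defender can switch to Harden (-2 → 0). Not NE.
(Decoy, Ignore, Patch): Defender can switch to Monitor (-6 → 1). Not NE.
(Decoy, Ignore, Monitor): Defender can switch to Monitor (-1 → 2). Not NE.
(Harden, Harden, Monitor): Defender gets 0, best alternative -2; Attacker gets 8, best alternative 1; Auditor gets 2, best alternative -3. No profitable deviation — NE.
(The remaining 3 profiles each have a profitable deviation by the same check.)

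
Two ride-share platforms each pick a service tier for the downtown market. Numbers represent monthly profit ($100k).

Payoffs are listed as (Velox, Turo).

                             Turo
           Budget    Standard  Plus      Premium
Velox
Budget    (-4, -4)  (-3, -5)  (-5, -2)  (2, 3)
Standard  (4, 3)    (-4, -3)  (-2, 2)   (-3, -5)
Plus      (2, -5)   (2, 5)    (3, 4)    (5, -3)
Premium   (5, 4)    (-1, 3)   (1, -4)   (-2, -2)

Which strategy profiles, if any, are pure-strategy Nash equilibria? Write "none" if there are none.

Pure-strategy Nash equilibria: (Plus, Standard); (Premium, Budget)

(Budget, Budget): Velox can switch to Standard (-4 → 4). Not NE.
(Budget, Standard): Velox can switch to Plus (-3 → 2). Not NE.
(Budget, Plus): Velox can switch to Standard (-5 → -2). Not NE.
(Budget, Premium): Velox can switch to Plus (2 → 5). Not NE.
(Standard, Budget): Velox can switch to Premium (4 → 5). Not NE.
(Standard, Standard): Velox can switch to Budget (-4 → -3). Not NE.
(Standard, Plus): Velox can switch to Plus (-2 → 3). Not NE.
(Standard, Premium): Velox can switch to Budget (-3 → 2). Not NE.
(Plus, Budget): Velox can switch to Standard (2 → 4). Not NE.
(Plus, Standard): Velox gets 2, best alternative -1; Turo gets 5, best alternative 4. No profitable deviation — NE.
(Plus, Plus): Turo can switch to Standard (4 → 5). Not NE.
(Plus, Premium): Turo can switch to Standard (-3 → 5). Not NE.
(Premium, Budget): Velox gets 5, best alternative 4; Turo gets 4, best alternative 3. No profitable deviation — NE.
(Premium, Standard): Velox can switch to Plus (-1 → 2). Not NE.
(The remaining 2 profiles each have a profitable deviation by the same check.)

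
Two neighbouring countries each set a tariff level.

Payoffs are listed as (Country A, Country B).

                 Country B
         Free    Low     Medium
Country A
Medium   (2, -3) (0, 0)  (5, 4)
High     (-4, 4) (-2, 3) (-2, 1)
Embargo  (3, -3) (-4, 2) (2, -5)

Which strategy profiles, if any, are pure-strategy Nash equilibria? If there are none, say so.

Country A against Free: payoffs 2, -4, 3 → best response Embargo.
Country A against Low: payoffs 0, -2, -4 → best response Medium.
Country A against Medium: payoffs 5, -2, 2 → best response Medium.
Country B against Medium: payoffs -3, 0, 4 → best response Medium.
Country B against High: payoffs 4, 3, 1 → best response Free.
Country B against Embargo: payoffs -3, 2, -5 → best response Low.
Mutual best responses: (Medium, Medium).

Pure NE: (Medium, Medium)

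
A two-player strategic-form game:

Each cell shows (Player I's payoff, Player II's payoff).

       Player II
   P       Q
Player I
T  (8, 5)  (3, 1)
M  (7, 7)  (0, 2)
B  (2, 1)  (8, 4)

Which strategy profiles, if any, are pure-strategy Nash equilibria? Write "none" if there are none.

Player I against P: payoffs 8, 7, 2 → best response T.
Player I against Q: payoffs 3, 0, 8 → best response B.
Player II against T: payoffs 5, 1 → best response P.
Player II against M: payoffs 7, 2 → best response P.
Player II against B: payoffs 1, 4 → best response Q.
Mutual best responses: (T, P); (B, Q).

(T, P), (B, Q)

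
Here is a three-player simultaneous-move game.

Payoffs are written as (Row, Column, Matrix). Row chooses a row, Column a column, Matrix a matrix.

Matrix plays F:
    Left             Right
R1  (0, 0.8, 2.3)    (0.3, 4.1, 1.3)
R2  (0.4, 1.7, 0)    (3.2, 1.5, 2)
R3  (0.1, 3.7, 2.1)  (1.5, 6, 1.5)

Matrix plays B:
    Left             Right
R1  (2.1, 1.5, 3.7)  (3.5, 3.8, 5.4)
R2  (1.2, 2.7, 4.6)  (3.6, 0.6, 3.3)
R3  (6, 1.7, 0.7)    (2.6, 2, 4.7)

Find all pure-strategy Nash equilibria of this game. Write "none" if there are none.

There is no pure-strategy Nash equilibrium.

Row against (Left, F): payoffs 0, 0.4, 0.1 → best response R2.
Row against (Left, B): payoffs 2.1, 1.2, 6 → best response R3.
Row against (Right, F): payoffs 0.3, 3.2, 1.5 → best response R2.
Row against (Right, B): payoffs 3.5, 3.6, 2.6 → best response R2.
Column against (R1, F): payoffs 0.8, 4.1 → best response Right.
Column against (R1, B): payoffs 1.5, 3.8 → best response Right.
Column against (R2, F): payoffs 1.7, 1.5 → best response Left.
Column against (R2, B): payoffs 2.7, 0.6 → best response Left.
Column against (R3, F): payoffs 3.7, 6 → best response Right.
Column against (R3, B): payoffs 1.7, 2 → best response Right.
Matrix against (R1, Left): payoffs 2.3, 3.7 → best response B.
Matrix against (R1, Right): payoffs 1.3, 5.4 → best response B.
Matrix against (R2, Left): payoffs 0, 4.6 → best response B.
Matrix against (R2, Right): payoffs 2, 3.3 → best response B.
Matrix against (R3, Left): payoffs 2.1, 0.7 → best response F.
Matrix against (R3, Right): payoffs 1.5, 4.7 → best response B.
No profile is a mutual best response for all players.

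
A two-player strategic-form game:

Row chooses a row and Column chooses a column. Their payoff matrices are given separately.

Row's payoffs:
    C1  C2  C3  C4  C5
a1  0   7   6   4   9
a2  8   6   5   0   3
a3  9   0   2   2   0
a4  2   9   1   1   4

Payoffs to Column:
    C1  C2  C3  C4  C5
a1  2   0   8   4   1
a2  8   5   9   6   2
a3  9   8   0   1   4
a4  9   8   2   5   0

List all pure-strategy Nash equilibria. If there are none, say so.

(a1, C1): Row can switch to a2 (0 → 8). Not NE.
(a1, C2): Row can switch to a4 (7 → 9). Not NE.
(a1, C3): Row gets 6, best alternative 5; Column gets 8, best alternative 4. No profitable deviation — NE.
(a1, C4): Column can switch to C3 (4 → 8). Not NE.
(a1, C5): Column can switch to C1 (1 → 2). Not NE.
(a2, C1): Row can switch to a3 (8 → 9). Not NE.
(a2, C2): Row can switch to a1 (6 → 7). Not NE.
(a2, C3): Row can switch to a1 (5 → 6). Not NE.
(a2, C4): Row can switch to a1 (0 → 4). Not NE.
(a2, C5): Row can switch to a1 (3 → 9). Not NE.
(a3, C1): Row gets 9, best alternative 8; Column gets 9, best alternative 8. No profitable deviation — NE.
(a3, C2): Row can switch to a1 (0 → 7). Not NE.
(The remaining 8 profiles each have a profitable deviation by the same check.)

(a1, C3) and (a3, C1)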